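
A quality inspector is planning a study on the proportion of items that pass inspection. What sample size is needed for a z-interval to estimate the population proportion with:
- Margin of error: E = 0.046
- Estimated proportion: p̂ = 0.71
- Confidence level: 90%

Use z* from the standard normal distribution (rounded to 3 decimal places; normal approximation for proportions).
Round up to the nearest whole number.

Using z* for proportion z-interval (normal approximation).

For 90% confidence, z* = 1.645 (from standard normal table)

Sample size formula for proportion z-interval: n = z*²p̂(1-p̂)/E²

n = 1.645² × 0.71 × 0.29 / 0.046²
  = 2.706025 × 0.2059 / 0.002116
  = 263.3131

Round up to the nearest whole number: n = 264

264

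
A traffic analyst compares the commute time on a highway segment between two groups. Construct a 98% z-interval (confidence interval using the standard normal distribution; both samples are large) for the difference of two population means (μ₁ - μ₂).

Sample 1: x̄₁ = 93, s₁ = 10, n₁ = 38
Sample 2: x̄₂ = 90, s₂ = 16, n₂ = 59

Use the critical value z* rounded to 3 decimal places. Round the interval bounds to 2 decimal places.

Both samples are large (n₁ = 38 ≥ 30, n₂ = 59 ≥ 30), so a z-interval for the difference of means applies.

Point estimate: x̄₁ - x̄₂ = 93 - 90 = 3

Standard error: SE = √(s₁²/n₁ + s₂²/n₂)
= √(10²/38 + 16²/59)
= √(2.631579 + 4.338983)
= 2.640182

For 98% confidence, z* = 2.326 (from standard normal table)
Margin of error: E = z* × SE = 2.326 × 2.640182 = 6.1411

Z-interval: (x̄₁ - x̄₂) ± E = 3 ± 6.1411 = (-3.1411, 9.1411)

Rounded to 2 decimal places:

(-3.14, 9.14)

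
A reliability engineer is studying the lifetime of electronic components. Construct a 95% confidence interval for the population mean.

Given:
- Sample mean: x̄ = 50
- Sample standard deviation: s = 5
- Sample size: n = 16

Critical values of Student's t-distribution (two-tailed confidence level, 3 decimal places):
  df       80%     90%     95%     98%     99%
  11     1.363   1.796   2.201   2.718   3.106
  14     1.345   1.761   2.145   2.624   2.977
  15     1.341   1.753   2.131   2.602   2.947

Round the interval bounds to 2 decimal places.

The population standard deviation σ is unknown (only the sample standard deviation s is given), so use a t-interval with df = n - 1 = 16 - 1 = 15.

For 95% confidence with df = 15, t* = 2.131 (from t-table)

Standard error: SE = s/√n = 5/√16 = 1.250000

Margin of error: E = t* × SE = 2.131 × 1.250000 = 2.6637

T-interval: x̄ ± E = 50 ± 2.6637 = (47.3362, 52.6638)

Rounded to 2 decimal places:

(47.34, 52.66)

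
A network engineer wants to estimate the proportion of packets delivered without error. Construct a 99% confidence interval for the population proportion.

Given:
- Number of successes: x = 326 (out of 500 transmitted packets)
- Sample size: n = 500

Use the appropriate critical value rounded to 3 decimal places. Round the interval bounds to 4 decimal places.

Sample proportion: p̂ = 326/500 = 0.652000

Check conditions for normal approximation:
  np̂ = 326 ≥ 10 ✓
  n(1-p̂) = 174 ≥ 10 ✓

The sample is large enough, so use a z-interval (normal approximation) for the proportion.

For 99% confidence, z* = 2.576 (from standard normal table)

Standard error: SE = √(p̂(1-p̂)/n) = √(0.652000×0.348000/500) = 0.02130239

Margin of error: E = z* × SE = 2.576 × 0.02130239 = 0.054875

Z-interval: p̂ ± E = 0.652000 ± 0.054875 = (0.597125, 0.706875)

Rounded to 4 decimal places:

(0.5971, 0.7069)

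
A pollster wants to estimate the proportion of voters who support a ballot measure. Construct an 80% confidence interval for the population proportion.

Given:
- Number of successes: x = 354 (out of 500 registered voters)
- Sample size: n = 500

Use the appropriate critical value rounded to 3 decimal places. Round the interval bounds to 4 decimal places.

Sample proportion: p̂ = 354/500 = 0.708000

Check conditions for normal approximation:
  np̂ = 354 ≥ 10 ✓
  n(1-p̂) = 146 ≥ 10 ✓

The sample is large enough, so use a z-interval (normal approximation) for the proportion.

For 80% confidence, z* = 1.282 (from standard normal table)

Standard error: SE = √(p̂(1-p̂)/n) = √(0.708000×0.292000/500) = 0.02033401

Margin of error: E = z* × SE = 1.282 × 0.02033401 = 0.026068

Z-interval: p̂ ± E = 0.708000 ± 0.026068 = (0.681932, 0.734068)

Rounded to 4 decimal places:

(0.6819, 0.7341)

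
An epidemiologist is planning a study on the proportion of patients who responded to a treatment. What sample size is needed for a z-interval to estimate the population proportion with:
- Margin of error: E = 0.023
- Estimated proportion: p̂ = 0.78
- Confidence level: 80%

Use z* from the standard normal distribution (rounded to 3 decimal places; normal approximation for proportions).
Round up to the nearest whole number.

Using z* for proportion z-interval (normal approximation).

For 80% confidence, z* = 1.282 (from standard normal table)

Sample size formula for proportion z-interval: n = z*²p̂(1-p̂)/E²

n = 1.282² × 0.78 × 0.22 / 0.023²
  = 1.643524 × 0.1716 / 0.000529
  = 533.1356

Round up to the nearest whole number: n = 534

534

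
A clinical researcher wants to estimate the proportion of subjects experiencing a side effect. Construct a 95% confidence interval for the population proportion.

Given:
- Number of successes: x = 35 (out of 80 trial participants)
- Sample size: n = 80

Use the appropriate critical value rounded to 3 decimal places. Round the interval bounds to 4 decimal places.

Sample proportion: p̂ = 35/80 = 0.437500

Check conditions for normal approximation:
  np̂ = 35 ≥ 10 ✓
  n(1-p̂) = 45 ≥ 10 ✓

The sample is large enough, so use a z-interval (normal approximation) for the proportion.

For 95% confidence, z* = 1.96 (from standard normal table)

Standard error: SE = √(p̂(1-p̂)/n) = √(0.437500×0.562500/80) = 0.05546325

Margin of error: E = z* × SE = 1.96 × 0.05546325 = 0.108708

Z-interval: p̂ ± E = 0.437500 ± 0.108708 = (0.328792, 0.546208)

Rounded to 4 decimal places:

(0.3288, 0.5462)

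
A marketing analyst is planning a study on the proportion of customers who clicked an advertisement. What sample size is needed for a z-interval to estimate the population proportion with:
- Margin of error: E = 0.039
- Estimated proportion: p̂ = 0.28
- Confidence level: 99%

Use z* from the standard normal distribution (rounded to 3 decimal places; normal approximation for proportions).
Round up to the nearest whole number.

Using z* for proportion z-interval (normal approximation).

For 99% confidence, z* = 2.576 (from standard normal table)

Sample size formula for proportion z-interval: n = z*²p̂(1-p̂)/E²

n = 2.576² × 0.28 × 0.72 / 0.039²
  = 6.635776 × 0.2016 / 0.001521
  = 879.5348

Round up to the nearest whole number: n = 880

880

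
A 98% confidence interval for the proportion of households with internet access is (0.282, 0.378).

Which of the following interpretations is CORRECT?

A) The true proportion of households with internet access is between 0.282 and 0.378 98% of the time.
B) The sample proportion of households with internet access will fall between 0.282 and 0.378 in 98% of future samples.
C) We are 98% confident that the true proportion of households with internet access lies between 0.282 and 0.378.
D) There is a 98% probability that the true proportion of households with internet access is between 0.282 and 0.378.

A confidence interval represents our confidence in the procedure, not a probability statement about the parameter.

Key concept: If we repeated this sampling process many times and computed a 98% CI each time, about 98% of those intervals would contain the true population parameter.

For this specific interval (0.282, 0.378):
- Midpoint (point estimate): 0.33
- Margin of error: 0.048

The correct interpretation is the one stating confidence that the true parameter lies in the interval — option C.

C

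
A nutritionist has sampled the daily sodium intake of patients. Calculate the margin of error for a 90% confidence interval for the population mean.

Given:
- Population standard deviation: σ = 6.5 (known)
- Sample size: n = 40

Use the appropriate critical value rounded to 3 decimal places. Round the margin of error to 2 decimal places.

The population standard deviation σ is known, so use the z-interval margin of error formula.

For 90% confidence, z* = 1.645 (from standard normal table)

Margin of error formula for z-interval: E = z* × σ/√n

E = 1.645 × 6.5/√40
  = 1.645 × 1.027740
  = 1.6906

Rounded to 2 decimal places:

1.69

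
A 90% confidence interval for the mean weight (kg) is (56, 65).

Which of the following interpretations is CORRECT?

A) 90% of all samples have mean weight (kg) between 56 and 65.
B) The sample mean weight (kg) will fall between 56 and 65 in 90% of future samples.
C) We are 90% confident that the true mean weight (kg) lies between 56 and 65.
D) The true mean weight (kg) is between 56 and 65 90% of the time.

A confidence interval represents our confidence in the procedure, not a probability statement about the parameter.

Key concept: If we repeated this sampling process many times and computed a 90% CI each time, about 90% of those intervals would contain the true population parameter.

For this specific interval (56, 65):
- Midpoint (point estimate): 60.5
- Margin of error: 4.5

The correct interpretation is the one stating confidence that the true parameter lies in the interval — option C.

C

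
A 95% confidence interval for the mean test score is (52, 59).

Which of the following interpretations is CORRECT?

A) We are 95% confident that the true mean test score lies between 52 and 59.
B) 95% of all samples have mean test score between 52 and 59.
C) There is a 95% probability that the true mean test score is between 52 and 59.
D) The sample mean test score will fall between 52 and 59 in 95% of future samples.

A confidence interval represents our confidence in the procedure, not a probability statement about the parameter.

Key concept: If we repeated this sampling process many times and computed a 95% CI each time, about 95% of those intervals would contain the true population parameter.

For this specific interval (52, 59):
- Midpoint (point estimate): 55.5
- Margin of error: 3.5

The correct interpretation is the one stating confidence that the true parameter lies in the interval — option A.

A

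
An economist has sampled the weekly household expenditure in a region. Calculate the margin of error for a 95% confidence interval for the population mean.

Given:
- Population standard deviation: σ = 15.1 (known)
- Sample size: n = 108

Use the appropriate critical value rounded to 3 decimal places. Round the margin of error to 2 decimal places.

The population standard deviation σ is known, so use the z-interval margin of error formula.

For 95% confidence, z* = 1.96 (from standard normal table)

Margin of error formula for z-interval: E = z* × σ/√n

E = 1.96 × 15.1/√108
  = 1.96 × 1.452998
  = 2.8479

Rounded to 2 decimal places:

2.85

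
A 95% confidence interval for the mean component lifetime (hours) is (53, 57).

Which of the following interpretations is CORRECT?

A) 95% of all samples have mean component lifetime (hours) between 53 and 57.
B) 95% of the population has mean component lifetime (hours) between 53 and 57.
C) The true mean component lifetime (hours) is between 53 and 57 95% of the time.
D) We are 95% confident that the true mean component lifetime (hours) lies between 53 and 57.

A confidence interval represents our confidence in the procedure, not a probability statement about the parameter.

Key concept: If we repeated this sampling process many times and computed a 95% CI each time, about 95% of those intervals would contain the true population parameter.

For this specific interval (53, 57):
- Midpoint (point estimate): 55
- Margin of error: 2

The correct interpretation is the one stating confidence that the true parameter lies in the interval — option D.

D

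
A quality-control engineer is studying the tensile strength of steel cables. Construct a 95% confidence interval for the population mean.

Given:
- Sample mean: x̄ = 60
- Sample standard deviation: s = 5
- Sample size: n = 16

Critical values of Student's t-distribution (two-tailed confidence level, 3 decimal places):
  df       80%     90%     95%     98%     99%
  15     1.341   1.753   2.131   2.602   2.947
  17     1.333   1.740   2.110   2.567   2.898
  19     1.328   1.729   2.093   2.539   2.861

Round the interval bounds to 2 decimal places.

The population standard deviation σ is unknown (only the sample standard deviation s is given), so use a t-interval with df = n - 1 = 16 - 1 = 15.

For 95% confidence with df = 15, t* = 2.131 (from t-table)

Standard error: SE = s/√n = 5/√16 = 1.250000

Margin of error: E = t* × SE = 2.131 × 1.250000 = 2.6637

T-interval: x̄ ± E = 60 ± 2.6637 = (57.3362, 62.6638)

Rounded to 2 decimal places:

(57.34, 62.66)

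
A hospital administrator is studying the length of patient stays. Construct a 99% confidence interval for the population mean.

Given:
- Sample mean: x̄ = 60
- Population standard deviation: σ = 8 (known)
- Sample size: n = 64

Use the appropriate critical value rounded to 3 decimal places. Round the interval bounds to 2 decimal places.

The population standard deviation σ is known, so use a z-interval (standard normal critical value).

For 99% confidence, z* = 2.576 (from standard normal table)

Standard error: SE = σ/√n = 8/√64 = 1.000000

Margin of error: E = z* × SE = 2.576 × 1.000000 = 2.5760

Z-interval: x̄ ± E = 60 ± 2.5760 = (57.4240, 62.5760)

Rounded to 2 decimal places:

(57.42, 62.58)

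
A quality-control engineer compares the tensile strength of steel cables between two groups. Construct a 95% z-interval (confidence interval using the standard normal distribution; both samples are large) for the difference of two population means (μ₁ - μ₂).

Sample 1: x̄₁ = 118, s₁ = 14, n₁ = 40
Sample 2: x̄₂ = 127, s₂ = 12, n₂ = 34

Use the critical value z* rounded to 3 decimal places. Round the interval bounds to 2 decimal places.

Both samples are large (n₁ = 40 ≥ 30, n₂ = 34 ≥ 30), so a z-interval for the difference of means applies.

Point estimate: x̄₁ - x̄₂ = 118 - 127 = -9

Standard error: SE = √(s₁²/n₁ + s₂²/n₂)
= √(14²/40 + 12²/34)
= √(4.900000 + 4.235294)
= 3.022465

For 95% confidence, z* = 1.96 (from standard normal table)
Margin of error: E = z* × SE = 1.96 × 3.022465 = 5.9240

Z-interval: (x̄₁ - x̄₂) ± E = -9 ± 5.9240 = (-14.9240, -3.0760)

Rounded to 2 decimal places:

(-14.92, -3.08)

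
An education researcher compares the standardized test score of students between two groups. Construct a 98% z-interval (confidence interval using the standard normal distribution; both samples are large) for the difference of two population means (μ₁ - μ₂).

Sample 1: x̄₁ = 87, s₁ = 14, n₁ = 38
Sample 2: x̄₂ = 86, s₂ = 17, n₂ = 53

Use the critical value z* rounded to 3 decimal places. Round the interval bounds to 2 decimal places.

Both samples are large (n₁ = 38 ≥ 30, n₂ = 53 ≥ 30), so a z-interval for the difference of means applies.

Point estimate: x̄₁ - x̄₂ = 87 - 86 = 1

Standard error: SE = √(s₁²/n₁ + s₂²/n₂)
= √(14²/38 + 17²/53)
= √(5.157895 + 5.452830)
= 3.257411

For 98% confidence, z* = 2.326 (from standard normal table)
Margin of error: E = z* × SE = 2.326 × 3.257411 = 7.5767

Z-interval: (x̄₁ - x̄₂) ± E = 1 ± 7.5767 = (-6.5767, 8.5767)

Rounded to 2 decimal places:

(-6.58, 8.58)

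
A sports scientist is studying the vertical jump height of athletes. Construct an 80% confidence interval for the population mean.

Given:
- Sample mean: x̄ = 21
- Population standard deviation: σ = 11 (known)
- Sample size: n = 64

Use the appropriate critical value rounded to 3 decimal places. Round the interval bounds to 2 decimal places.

The population standard deviation σ is known, so use a z-interval (standard normal critical value).

For 80% confidence, z* = 1.282 (from standard normal table)

Standard error: SE = σ/√n = 11/√64 = 1.375000

Margin of error: E = z* × SE = 1.282 × 1.375000 = 1.7628

Z-interval: x̄ ± E = 21 ± 1.7628 = (19.2372, 22.7628)

Rounded to 2 decimal places:

(19.24, 22.76)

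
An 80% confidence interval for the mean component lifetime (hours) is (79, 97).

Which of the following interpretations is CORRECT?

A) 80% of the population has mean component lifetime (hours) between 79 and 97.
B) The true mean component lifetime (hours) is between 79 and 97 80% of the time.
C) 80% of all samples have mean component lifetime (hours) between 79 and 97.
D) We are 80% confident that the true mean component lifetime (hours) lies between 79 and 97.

A confidence interval represents our confidence in the procedure, not a probability statement about the parameter.

Key concept: If we repeated this sampling process many times and computed an 80% CI each time, about 80% of those intervals would contain the true population parameter.

For this specific interval (79, 97):
- Midpoint (point estimate): 88
- Margin of error: 9

The correct interpretation is the one stating confidence that the true parameter lies in the interval — option D.

D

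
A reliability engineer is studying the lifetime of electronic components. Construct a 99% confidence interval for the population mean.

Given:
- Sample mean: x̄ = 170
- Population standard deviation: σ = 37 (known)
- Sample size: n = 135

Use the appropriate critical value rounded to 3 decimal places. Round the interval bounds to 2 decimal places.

The population standard deviation σ is known, so use a z-interval (standard normal critical value).

For 99% confidence, z* = 2.576 (from standard normal table)

Standard error: SE = σ/√n = 37/√135 = 3.184453

Margin of error: E = z* × SE = 2.576 × 3.184453 = 8.2032

Z-interval: x̄ ± E = 170 ± 8.2032 = (161.7968, 178.2032)

Rounded to 2 decimal places:

(161.80, 178.20)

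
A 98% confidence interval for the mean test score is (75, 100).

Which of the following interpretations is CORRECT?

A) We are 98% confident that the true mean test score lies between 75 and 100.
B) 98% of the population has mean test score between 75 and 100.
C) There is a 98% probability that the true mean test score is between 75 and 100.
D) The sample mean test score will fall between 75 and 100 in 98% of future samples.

A confidence interval represents our confidence in the procedure, not a probability statement about the parameter.

Key concept: If we repeated this sampling process many times and computed a 98% CI each time, about 98% of those intervals would contain the true population parameter.

For this specific interval (75, 100):
- Midpoint (point estimate): 87.5
- Margin of error: 12.5

The correct interpretation is the one stating confidence that the true parameter lies in the interval — option A.

A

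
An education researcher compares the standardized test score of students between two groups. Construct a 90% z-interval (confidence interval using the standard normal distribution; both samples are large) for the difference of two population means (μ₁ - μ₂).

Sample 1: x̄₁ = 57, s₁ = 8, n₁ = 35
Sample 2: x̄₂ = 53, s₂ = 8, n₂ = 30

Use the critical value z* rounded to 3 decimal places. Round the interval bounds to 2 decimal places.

Both samples are large (n₁ = 35 ≥ 30, n₂ = 30 ≥ 30), so a z-interval for the difference of means applies.

Point estimate: x̄₁ - x̄₂ = 57 - 53 = 4

Standard error: SE = √(s₁²/n₁ + s₂²/n₂)
= √(8²/35 + 8²/30)
= √(1.828571 + 2.133333)
= 1.990453

For 90% confidence, z* = 1.645 (from standard normal table)
Margin of error: E = z* × SE = 1.645 × 1.990453 = 3.2743

Z-interval: (x̄₁ - x̄₂) ± E = 4 ± 3.2743 = (0.7257, 7.2743)

Rounded to 2 decimal places:

(0.73, 7.27)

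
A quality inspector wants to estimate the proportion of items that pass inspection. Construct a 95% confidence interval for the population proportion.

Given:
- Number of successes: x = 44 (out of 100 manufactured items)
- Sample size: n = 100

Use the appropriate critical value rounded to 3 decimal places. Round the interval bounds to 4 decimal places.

Sample proportion: p̂ = 44/100 = 0.440000

Check conditions for normal approximation:
  np̂ = 44 ≥ 10 ✓
  n(1-p̂) = 56 ≥ 10 ✓

The sample is large enough, so use a z-interval (normal approximation) for the proportion.

For 95% confidence, z* = 1.96 (from standard normal table)

Standard error: SE = √(p̂(1-p̂)/n) = √(0.440000×0.560000/100) = 0.04963869

Margin of error: E = z* × SE = 1.96 × 0.04963869 = 0.097292

Z-interval: p̂ ± E = 0.440000 ± 0.097292 = (0.342708, 0.537292)

Rounded to 4 decimal places:

(0.3427, 0.5373)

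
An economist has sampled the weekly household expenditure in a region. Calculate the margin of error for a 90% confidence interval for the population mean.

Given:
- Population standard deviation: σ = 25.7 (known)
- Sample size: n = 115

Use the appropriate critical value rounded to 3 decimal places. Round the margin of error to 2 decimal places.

The population standard deviation σ is known, so use the z-interval margin of error formula.

For 90% confidence, z* = 1.645 (from standard normal table)

Margin of error formula for z-interval: E = z* × σ/√n

E = 1.645 × 25.7/√115
  = 1.645 × 2.396537
  = 3.9423

Rounded to 2 decimal places:

3.94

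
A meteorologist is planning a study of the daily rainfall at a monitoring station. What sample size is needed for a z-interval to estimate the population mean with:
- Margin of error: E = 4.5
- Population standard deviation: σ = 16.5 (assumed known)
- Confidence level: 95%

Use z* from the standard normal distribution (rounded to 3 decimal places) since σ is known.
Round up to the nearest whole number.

Using z* since population σ is known (z-interval formula).

For 95% confidence, z* = 1.96 (from standard normal table)

Sample size formula for z-interval: n = (z*σ/E)²

n = (1.96 × 16.5 / 4.5)²
  = (7.186667)²
  = 51.6482

Round up to the nearest whole number: n = 52

52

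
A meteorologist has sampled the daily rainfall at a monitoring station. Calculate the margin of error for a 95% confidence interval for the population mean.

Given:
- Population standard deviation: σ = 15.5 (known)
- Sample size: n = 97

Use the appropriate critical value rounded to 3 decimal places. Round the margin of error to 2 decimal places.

The population standard deviation σ is known, so use the z-interval margin of error formula.

For 95% confidence, z* = 1.96 (from standard normal table)

Margin of error formula for z-interval: E = z* × σ/√n

E = 1.96 × 15.5/√97
  = 1.96 × 1.573787
  = 3.0846

Rounded to 2 decimal places:

3.08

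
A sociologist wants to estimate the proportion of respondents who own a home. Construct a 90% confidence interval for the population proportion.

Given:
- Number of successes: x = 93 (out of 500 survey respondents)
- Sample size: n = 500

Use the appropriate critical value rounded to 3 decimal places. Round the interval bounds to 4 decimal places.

Sample proportion: p̂ = 93/500 = 0.186000

Check conditions for normal approximation:
  np̂ = 93 ≥ 10 ✓
  n(1-p̂) = 407 ≥ 10 ✓

The sample is large enough, so use a z-interval (normal approximation) for the proportion.

For 90% confidence, z* = 1.645 (from standard normal table)

Standard error: SE = √(p̂(1-p̂)/n) = √(0.186000×0.814000/500) = 0.01740138

Margin of error: E = z* × SE = 1.645 × 0.01740138 = 0.028625

Z-interval: p̂ ± E = 0.186000 ± 0.028625 = (0.157375, 0.214625)

Rounded to 4 decimal places:

(0.1574, 0.2146)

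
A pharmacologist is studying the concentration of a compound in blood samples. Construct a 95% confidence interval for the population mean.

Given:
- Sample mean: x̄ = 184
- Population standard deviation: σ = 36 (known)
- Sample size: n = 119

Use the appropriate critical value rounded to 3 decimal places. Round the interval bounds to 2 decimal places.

The population standard deviation σ is known, so use a z-interval (standard normal critical value).

For 95% confidence, z* = 1.96 (from standard normal table)

Standard error: SE = σ/√n = 36/√119 = 3.300115

Margin of error: E = z* × SE = 1.96 × 3.300115 = 6.4682

Z-interval: x̄ ± E = 184 ± 6.4682 = (177.5318, 190.4682)

Rounded to 2 decimal places:

(177.53, 190.47)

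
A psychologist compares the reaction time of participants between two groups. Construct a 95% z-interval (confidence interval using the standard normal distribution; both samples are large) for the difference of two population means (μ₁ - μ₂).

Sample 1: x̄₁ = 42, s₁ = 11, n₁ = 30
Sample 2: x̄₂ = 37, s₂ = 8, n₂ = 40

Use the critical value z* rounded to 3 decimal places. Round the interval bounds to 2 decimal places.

Both samples are large (n₁ = 30 ≥ 30, n₂ = 40 ≥ 30), so a z-interval for the difference of means applies.

Point estimate: x̄₁ - x̄₂ = 42 - 37 = 5

Standard error: SE = √(s₁²/n₁ + s₂²/n₂)
= √(11²/30 + 8²/40)
= √(4.033333 + 1.600000)
= 2.373464

For 95% confidence, z* = 1.96 (from standard normal table)
Margin of error: E = z* × SE = 1.96 × 2.373464 = 4.6520

Z-interval: (x̄₁ - x̄₂) ± E = 5 ± 4.6520 = (0.3480, 9.6520)

Rounded to 2 decimal places:

(0.35, 9.65)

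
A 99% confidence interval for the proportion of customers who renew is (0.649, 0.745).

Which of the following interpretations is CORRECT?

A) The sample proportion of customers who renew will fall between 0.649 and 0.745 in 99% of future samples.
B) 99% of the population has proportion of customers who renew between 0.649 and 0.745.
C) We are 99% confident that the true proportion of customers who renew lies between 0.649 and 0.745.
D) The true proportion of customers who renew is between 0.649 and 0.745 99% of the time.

A confidence interval represents our confidence in the procedure, not a probability statement about the parameter.

Key concept: If we repeated this sampling process many times and computed a 99% CI each time, about 99% of those intervals would contain the true population parameter.

For this specific interval (0.649, 0.745):
- Midpoint (point estimate): 0.697
- Margin of error: 0.048

The correct interpretation is the one stating confidence that the true parameter lies in the interval — option C.

C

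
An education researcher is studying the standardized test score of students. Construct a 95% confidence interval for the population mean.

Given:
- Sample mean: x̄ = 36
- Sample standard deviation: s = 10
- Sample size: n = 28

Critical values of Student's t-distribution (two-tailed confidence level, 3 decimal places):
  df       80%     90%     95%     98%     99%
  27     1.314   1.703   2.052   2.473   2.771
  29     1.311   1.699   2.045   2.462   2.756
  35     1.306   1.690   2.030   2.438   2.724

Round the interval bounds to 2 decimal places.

The population standard deviation σ is unknown (only the sample standard deviation s is given), so use a t-interval with df = n - 1 = 28 - 1 = 27.

For 95% confidence with df = 27, t* = 2.052 (from t-table)

Standard error: SE = s/√n = 10/√28 = 1.889822

Margin of error: E = t* × SE = 2.052 × 1.889822 = 3.8779

T-interval: x̄ ± E = 36 ± 3.8779 = (32.1221, 39.8779)

Rounded to 2 decimal places:

(32.12, 39.88)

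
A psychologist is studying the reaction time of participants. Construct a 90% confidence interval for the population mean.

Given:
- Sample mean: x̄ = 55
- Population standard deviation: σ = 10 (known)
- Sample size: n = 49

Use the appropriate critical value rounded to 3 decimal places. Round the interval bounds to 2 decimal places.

The population standard deviation σ is known, so use a z-interval (standard normal critical value).

For 90% confidence, z* = 1.645 (from standard normal table)

Standard error: SE = σ/√n = 10/√49 = 1.428571

Margin of error: E = z* × SE = 1.645 × 1.428571 = 2.3500

Z-interval: x̄ ± E = 55 ± 2.3500 = (52.6500, 57.3500)

Rounded to 2 decimal places:

(52.65, 57.35)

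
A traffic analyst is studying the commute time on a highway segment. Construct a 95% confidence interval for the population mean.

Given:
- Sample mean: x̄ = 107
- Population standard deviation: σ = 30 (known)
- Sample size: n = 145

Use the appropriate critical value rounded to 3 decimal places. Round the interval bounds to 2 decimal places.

The population standard deviation σ is known, so use a z-interval (standard normal critical value).

For 95% confidence, z* = 1.96 (from standard normal table)

Standard error: SE = σ/√n = 30/√145 = 2.491364

Margin of error: E = z* × SE = 1.96 × 2.491364 = 4.8831

Z-interval: x̄ ± E = 107 ± 4.8831 = (102.1169, 111.8831)

Rounded to 2 decimal places:

(102.12, 111.88)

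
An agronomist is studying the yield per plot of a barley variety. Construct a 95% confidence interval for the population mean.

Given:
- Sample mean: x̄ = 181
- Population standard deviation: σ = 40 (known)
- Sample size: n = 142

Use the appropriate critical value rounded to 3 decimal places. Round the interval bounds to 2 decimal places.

The population standard deviation σ is known, so use a z-interval (standard normal critical value).

For 95% confidence, z* = 1.96 (from standard normal table)

Standard error: SE = σ/√n = 40/√142 = 3.356725

Margin of error: E = z* × SE = 1.96 × 3.356725 = 6.5792

Z-interval: x̄ ± E = 181 ± 6.5792 = (174.4208, 187.5792)

Rounded to 2 decimal places:

(174.42, 187.58)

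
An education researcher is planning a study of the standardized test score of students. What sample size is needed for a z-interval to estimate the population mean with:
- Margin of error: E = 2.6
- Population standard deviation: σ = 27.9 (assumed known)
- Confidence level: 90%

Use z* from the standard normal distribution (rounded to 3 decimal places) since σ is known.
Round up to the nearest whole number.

Using z* since population σ is known (z-interval formula).

For 90% confidence, z* = 1.645 (from standard normal table)

Sample size formula for z-interval: n = (z*σ/E)²

n = (1.645 × 27.9 / 2.6)²
  = (17.652115)²
  = 311.5972

Round up to the nearest whole number: n = 312

312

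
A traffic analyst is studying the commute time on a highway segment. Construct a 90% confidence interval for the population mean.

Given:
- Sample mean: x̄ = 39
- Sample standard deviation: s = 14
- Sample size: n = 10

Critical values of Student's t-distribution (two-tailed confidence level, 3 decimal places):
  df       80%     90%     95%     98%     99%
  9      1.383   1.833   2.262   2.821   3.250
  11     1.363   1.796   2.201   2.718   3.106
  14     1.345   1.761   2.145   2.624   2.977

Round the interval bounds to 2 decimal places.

The population standard deviation σ is unknown (only the sample standard deviation s is given), so use a t-interval with df = n - 1 = 10 - 1 = 9.

For 90% confidence with df = 9, t* = 1.833 (from t-table)

Standard error: SE = s/√n = 14/√10 = 4.4271887

Margin of error: E = t* × SE = 1.833 × 4.4271887 = 8.11504

T-interval: x̄ ± E = 39 ± 8.11504 = (30.88496, 47.11504)

Rounded to 2 decimal places:

(30.88, 47.12)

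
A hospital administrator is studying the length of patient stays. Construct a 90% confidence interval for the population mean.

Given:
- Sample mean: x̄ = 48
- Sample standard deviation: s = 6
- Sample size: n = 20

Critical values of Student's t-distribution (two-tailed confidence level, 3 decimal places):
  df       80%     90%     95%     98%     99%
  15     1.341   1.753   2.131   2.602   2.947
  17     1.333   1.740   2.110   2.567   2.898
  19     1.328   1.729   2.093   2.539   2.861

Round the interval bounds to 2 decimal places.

The population standard deviation σ is unknown (only the sample standard deviation s is given), so use a t-interval with df = n - 1 = 20 - 1 = 19.

For 90% confidence with df = 19, t* = 1.729 (from t-table)

Standard error: SE = s/√n = 6/√20 = 1.341641

Margin of error: E = t* × SE = 1.729 × 1.341641 = 2.3197

T-interval: x̄ ± E = 48 ± 2.3197 = (45.6803, 50.3197)

Rounded to 2 decimal places:

(45.68, 50.32)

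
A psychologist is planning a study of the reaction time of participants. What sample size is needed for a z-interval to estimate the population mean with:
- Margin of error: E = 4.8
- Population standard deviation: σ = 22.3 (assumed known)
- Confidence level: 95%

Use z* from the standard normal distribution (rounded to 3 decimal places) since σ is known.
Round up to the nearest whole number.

Using z* since population σ is known (z-interval formula).

For 95% confidence, z* = 1.96 (from standard normal table)

Sample size formula for z-interval: n = (z*σ/E)²

n = (1.96 × 22.3 / 4.8)²
  = (9.105833)²
  = 82.9162

Round up to the nearest whole number: n = 83

83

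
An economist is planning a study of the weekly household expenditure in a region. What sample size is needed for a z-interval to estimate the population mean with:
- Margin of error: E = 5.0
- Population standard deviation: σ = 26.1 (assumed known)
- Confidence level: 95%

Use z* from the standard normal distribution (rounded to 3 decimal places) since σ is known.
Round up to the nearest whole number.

Using z* since population σ is known (z-interval formula).

For 95% confidence, z* = 1.96 (from standard normal table)

Sample size formula for z-interval: n = (z*σ/E)²

n = (1.96 × 26.1 / 5.0)²
  = (10.231200)²
  = 104.6775

Round up to the nearest whole number: n = 105

105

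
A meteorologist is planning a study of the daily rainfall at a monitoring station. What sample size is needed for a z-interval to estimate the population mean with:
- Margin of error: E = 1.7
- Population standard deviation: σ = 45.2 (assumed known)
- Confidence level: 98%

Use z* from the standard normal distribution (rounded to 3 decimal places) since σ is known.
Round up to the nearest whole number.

Using z* since population σ is known (z-interval formula).

For 98% confidence, z* = 2.326 (from standard normal table)

Sample size formula for z-interval: n = (z*σ/E)²

n = (2.326 × 45.2 / 1.7)²
  = (61.844235)²
  = 3824.7094

Round up to the nearest whole number: n = 3825

3825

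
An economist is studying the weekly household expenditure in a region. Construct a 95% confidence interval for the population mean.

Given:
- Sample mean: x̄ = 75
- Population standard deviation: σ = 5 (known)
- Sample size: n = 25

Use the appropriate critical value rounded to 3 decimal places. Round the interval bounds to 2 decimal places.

The population standard deviation σ is known, so use a z-interval (standard normal critical value).

For 95% confidence, z* = 1.96 (from standard normal table)

Standard error: SE = σ/√n = 5/√25 = 1.000000

Margin of error: E = z* × SE = 1.96 × 1.000000 = 1.9600

Z-interval: x̄ ± E = 75 ± 1.9600 = (73.0400, 76.9600)

Rounded to 2 decimal places:

(73.04, 76.96)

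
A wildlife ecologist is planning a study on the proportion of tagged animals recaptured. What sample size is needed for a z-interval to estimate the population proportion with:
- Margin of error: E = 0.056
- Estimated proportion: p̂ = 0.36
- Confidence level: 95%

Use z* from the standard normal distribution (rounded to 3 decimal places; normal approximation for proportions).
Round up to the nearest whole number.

Using z* for proportion z-interval (normal approximation).

For 95% confidence, z* = 1.96 (from standard normal table)

Sample size formula for proportion z-interval: n = z*²p̂(1-p̂)/E²

n = 1.96² × 0.36 × 0.64 / 0.056²
  = 3.8416 × 0.2304 / 0.003136
  = 282.2400

Round up to the nearest whole number: n = 283

283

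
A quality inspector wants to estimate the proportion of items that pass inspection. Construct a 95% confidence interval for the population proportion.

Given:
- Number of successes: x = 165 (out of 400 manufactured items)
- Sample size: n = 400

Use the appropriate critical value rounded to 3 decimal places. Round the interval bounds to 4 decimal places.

Sample proportion: p̂ = 165/400 = 0.412500

Check conditions for normal approximation:
  np̂ = 165 ≥ 10 ✓
  n(1-p̂) = 235 ≥ 10 ✓

The sample is large enough, so use a z-interval (normal approximation) for the proportion.

For 95% confidence, z* = 1.96 (from standard normal table)

Standard error: SE = √(p̂(1-p̂)/n) = √(0.412500×0.587500/400) = 0.02461421

Margin of error: E = z* × SE = 1.96 × 0.02461421 = 0.048244

Z-interval: p̂ ± E = 0.412500 ± 0.048244 = (0.364256, 0.460744)

Rounded to 4 decimal places:

(0.3643, 0.4607)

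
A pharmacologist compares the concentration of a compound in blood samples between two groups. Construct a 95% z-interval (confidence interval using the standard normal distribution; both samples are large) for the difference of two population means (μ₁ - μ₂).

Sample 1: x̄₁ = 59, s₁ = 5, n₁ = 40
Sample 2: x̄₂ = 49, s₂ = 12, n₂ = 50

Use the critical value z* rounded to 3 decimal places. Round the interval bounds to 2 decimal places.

Both samples are large (n₁ = 40 ≥ 30, n₂ = 50 ≥ 30), so a z-interval for the difference of means applies.

Point estimate: x̄₁ - x̄₂ = 59 - 49 = 10

Standard error: SE = √(s₁²/n₁ + s₂²/n₂)
= √(5²/40 + 12²/50)
= √(0.625000 + 2.880000)
= 1.872165

For 95% confidence, z* = 1.96 (from standard normal table)
Margin of error: E = z* × SE = 1.96 × 1.872165 = 3.6694

Z-interval: (x̄₁ - x̄₂) ± E = 10 ± 3.6694 = (6.3306, 13.6694)

Rounded to 2 decimal places:

(6.33, 13.67)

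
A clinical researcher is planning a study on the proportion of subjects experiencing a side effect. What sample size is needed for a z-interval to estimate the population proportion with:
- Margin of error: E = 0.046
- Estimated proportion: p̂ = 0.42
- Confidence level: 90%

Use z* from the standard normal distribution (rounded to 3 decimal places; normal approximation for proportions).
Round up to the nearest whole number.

Using z* for proportion z-interval (normal approximation).

For 90% confidence, z* = 1.645 (from standard normal table)

Sample size formula for proportion z-interval: n = z*²p̂(1-p̂)/E²

n = 1.645² × 0.42 × 0.58 / 0.046²
  = 2.706025 × 0.2436 / 0.002116
  = 311.5254

Round up to the nearest whole number: n = 312

312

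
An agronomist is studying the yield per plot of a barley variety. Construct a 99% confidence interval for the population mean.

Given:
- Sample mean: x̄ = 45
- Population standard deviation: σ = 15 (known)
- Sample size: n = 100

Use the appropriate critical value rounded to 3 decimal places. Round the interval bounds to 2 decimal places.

The population standard deviation σ is known, so use a z-interval (standard normal critical value).

For 99% confidence, z* = 2.576 (from standard normal table)

Standard error: SE = σ/√n = 15/√100 = 1.500000

Margin of error: E = z* × SE = 2.576 × 1.500000 = 3.8640

Z-interval: x̄ ± E = 45 ± 3.8640 = (41.1360, 48.8640)

Rounded to 2 decimal places:

(41.14, 48.86)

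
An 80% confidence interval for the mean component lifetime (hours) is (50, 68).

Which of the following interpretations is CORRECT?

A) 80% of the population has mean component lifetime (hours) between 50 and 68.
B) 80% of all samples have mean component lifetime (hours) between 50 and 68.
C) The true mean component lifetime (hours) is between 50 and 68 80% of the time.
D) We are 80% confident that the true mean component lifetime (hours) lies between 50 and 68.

A confidence interval represents our confidence in the procedure, not a probability statement about the parameter.

Key concept: If we repeated this sampling process many times and computed an 80% CI each time, about 80% of those intervals would contain the true population parameter.

For this specific interval (50, 68):
- Midpoint (point estimate): 59
- Margin of error: 9

The correct interpretation is the one stating confidence that the true parameter lies in the interval — option D.

D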